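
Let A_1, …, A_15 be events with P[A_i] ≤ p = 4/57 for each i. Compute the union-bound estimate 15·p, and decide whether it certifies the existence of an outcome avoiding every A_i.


Union bound: P[∪_{i=1}^{15} A_i] ≤ Σ_i P[A_i] ≤ 15·p = 15·(4/57) = 20/19.
Numerically: 20/19 ≈ 1.053.
Is 20/19 < 1? NO.
Since the bound 20/19 is ≥ 1, the union bound is uninformative here; it does NOT by itself certify existence.

15·p = 20/19 ≈ 1.053; existence NOT certified by the union bound.


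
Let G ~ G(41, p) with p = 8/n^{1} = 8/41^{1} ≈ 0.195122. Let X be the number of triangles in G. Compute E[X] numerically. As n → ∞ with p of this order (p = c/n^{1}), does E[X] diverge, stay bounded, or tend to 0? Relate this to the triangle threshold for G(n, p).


Number of potential triangles: C(41, 3) = 10660.
Each occurs with probability p³ ≈ (0.195122)³ ≈ 7.42879529e-03.
By linearity: E[X] = C(41, 3)·p³ ≈ 10660 · 7.42879529e-03 ≈ 79.190958.
Here α = 1, so p = 8/n is exactly at the triangle threshold p ~ 1/n. Asymptotically E[X] → c³/6 = 8³/6 = 256/3 ≈ 85.333333, a bounded constant. In this regime the triangle count is asymptotically Poisson(c³/6).

E[X] ≈ 79.190958; in regime p = Θ(1/n^{1}) E[X] stays bounded (at the triangle threshold p ~ 1/n).


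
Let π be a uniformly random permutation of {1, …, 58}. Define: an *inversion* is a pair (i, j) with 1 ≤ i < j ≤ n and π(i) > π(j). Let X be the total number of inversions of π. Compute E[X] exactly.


Write X = Σ X_I over the C(58, 2) = 1653 pairs i < j, with X_I the indicator of one inversion.
There are 1653 indicators.
For each fixed pair i < j, the values π(i) and π(j) are two distinct elements of {1, …, 58} in uniformly random order; by symmetry P[π(i) > π(j)] = 1/2.
By linearity: E[X] = 1653 · (1/2) = C(58, 2) · (1/2) = 1653/2 = 1653/2 ≈ 826.500000.

E[X] = 1653/2 = 826.500000.


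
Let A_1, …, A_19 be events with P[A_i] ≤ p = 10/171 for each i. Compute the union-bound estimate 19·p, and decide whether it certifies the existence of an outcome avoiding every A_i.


Union bound: P[∪_{i=1}^{19} A_i] ≤ Σ_i P[A_i] ≤ 19·p = 19·(10/171) = 10/9.
Numerically: 10/9 ≈ 1.111.
Is 10/9 < 1? NO.
Since the bound 10/9 is ≥ 1, the union bound is uninformative here; it does NOT by itself certify existence.

19·p = 10/9 ≈ 1.111; existence NOT certified by the union bound.


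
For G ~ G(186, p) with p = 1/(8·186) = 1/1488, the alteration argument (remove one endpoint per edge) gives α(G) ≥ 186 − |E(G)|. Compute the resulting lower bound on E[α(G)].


E[|E(G)|] = C(186, 2)·p = 17205 · (1/1488) = 185/16.
E[α(G)] ≥ n − E[|E(G)|] = 186 − 185/16 = 2791/16.
Numerically: ≈ 174.43750.
(This is only a lower bound; the true E[α(G)] may be larger.)

E[α(G)] ≥ 2791/16 ≈ 174.43750.


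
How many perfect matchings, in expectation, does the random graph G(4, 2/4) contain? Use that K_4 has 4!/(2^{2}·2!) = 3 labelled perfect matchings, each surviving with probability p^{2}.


K_4 has 4!/(2^{2}·2!) = 3 labelled perfect matchings.
For each such perfect matching H, let X_H = 1 if all 2 edges of H are present in G. Then P[X_H = 1] = p^{2} = (1/2)^{2} = 1/4.
By linearity of expectation: E[X] = Σ_H E[X_H] = 3 · p^{2} = 3 · 1/4 = 3/4.
Numerically: E[X] ≈ 0.75.

E[X] = 3 · (1/2)^{2} = 3/4 ≈ 0.75.


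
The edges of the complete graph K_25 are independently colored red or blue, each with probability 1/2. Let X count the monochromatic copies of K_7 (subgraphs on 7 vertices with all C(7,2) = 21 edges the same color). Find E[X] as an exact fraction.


Let X = Σ_S X_S over the C(25, 7) = 480700 subsets S of size 7, where X_S = 1 if the K_7 on S is monochromatic.
For a fixed S, the K_7 on S has C(7, 2) = 21 edges. P[all 21 edges red] = (1/2)^21, and likewise for blue, so P[monochromatic] = 2·(1/2)^21 = 2^{1 − 21} = 1/1048576.
By linearity of expectation: E[X] = C(25, 7) · 2^{1 − 21} = 480700 · 1/1048576 = 120175/262144.
Numerically: E[X] ≈ 0.458.

E[X] = C(25,7)·2^(1−C(7,2)) = 120175/262144 ≈ 0.458.


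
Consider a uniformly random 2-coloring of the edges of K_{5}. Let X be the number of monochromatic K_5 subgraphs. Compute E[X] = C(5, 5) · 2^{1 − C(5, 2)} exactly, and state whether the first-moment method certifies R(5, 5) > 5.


E[X] = C(5, 5) · 2^{1 − 10} = 1 · 2^{−9} = 1/512.
As a reduced fraction: E[X] = 1/512 ≈ 0.001953.
Is E[X] < 1? YES.
Since E[X] < 1, there exists a 2-coloring of K_{5} with no monochromatic K_5; hence R(5, 5) > 5.

E[X] = 1/512 ≈ 0.001953; E[X] < 1, so R(5, 5) > 5.


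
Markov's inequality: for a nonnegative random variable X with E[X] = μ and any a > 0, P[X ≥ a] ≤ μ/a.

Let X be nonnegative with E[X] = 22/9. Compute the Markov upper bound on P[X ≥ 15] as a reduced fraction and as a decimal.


μ = E[X] = 22/9, a = 15.
Markov: P[X ≥ 15] ≤ μ/a = (22/9)/15 = 22/135.
Numerically: ≈ 0.163.
(Since a = 15 > μ = 2.444, the bound 22/135 is < 1 and informative.)

P[X ≥ 15] ≤ 22/135 ≈ 0.163.


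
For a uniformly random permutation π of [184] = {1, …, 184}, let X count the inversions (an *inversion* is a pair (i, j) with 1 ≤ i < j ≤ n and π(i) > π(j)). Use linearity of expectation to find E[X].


Write X = Σ X_I over the C(184, 2) = 16836 pairs i < j, with X_I the indicator of one inversion.
There are 16836 indicators.
For each fixed pair i < j, the values π(i) and π(j) are two distinct elements of {1, …, 184} in uniformly random order; by symmetry P[π(i) > π(j)] = 1/2.
By linearity: E[X] = 16836 · (1/2) = C(184, 2) · (1/2) = 16836/2 = 8418 ≈ 8418.0000.

E[X] = 8418 = 8418.0000.


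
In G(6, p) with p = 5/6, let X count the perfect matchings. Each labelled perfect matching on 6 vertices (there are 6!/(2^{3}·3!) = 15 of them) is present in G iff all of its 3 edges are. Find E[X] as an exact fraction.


K_6 has 6!/(2^{3}·3!) = 15 labelled perfect matchings.
For each such perfect matching H, let X_H = 1 if all 3 edges of H are present in G. Then P[X_H = 1] = p^{3} = (5/6)^{3} = 125/216.
By linearity: E[X] = Σ_H E[X_H] = 15 · p^{3} = 15 · 125/216 = 625/72.
Numerically: E[X] ≈ 8.6806.

E[X] = 15 · (5/6)^{3} = 625/72 ≈ 8.6806.


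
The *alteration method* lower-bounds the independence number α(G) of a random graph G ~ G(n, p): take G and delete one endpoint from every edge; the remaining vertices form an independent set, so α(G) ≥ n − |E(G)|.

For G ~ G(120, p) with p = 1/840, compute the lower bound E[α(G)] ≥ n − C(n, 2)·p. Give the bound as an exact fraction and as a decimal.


E[|E(G)|] = C(120, 2)·p = 7140 · (1/840) = 17/2.
E[α(G)] ≥ n − E[|E(G)|] = 120 − 17/2 = 223/2.
Numerically: ≈ 111.500000.
(This is only a lower bound; the true E[α(G)] may be larger.)

E[α(G)] ≥ 223/2 ≈ 111.500000.


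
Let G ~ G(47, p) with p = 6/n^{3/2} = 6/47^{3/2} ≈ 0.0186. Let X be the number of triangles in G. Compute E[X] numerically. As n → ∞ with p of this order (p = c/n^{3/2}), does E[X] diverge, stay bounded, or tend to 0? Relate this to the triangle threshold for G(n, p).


Number of potential triangles: C(47, 3) = 16215.
Each occurs with probability p³ ≈ (0.0186)³ ≈ 6.45674e-06.
By linearity: E[X] = C(47, 3)·p³ ≈ 16215 · 6.45674e-06 ≈ 0.105.
Since α = 3/2 > 1, p = c/n^{3/2} = o(1/n) is below the triangle threshold p ~ 1/n. Asymptotically E[X] ~ (c³/6)·n^{3(1−α)} = (6³/6)·n^{-1.5} → 0, so by Markov's inequality G has no triangles w.h.p.

E[X] ≈ 0.105; in regime p = Θ(1/n^{3/2}) E[X] tends to 0 (below the triangle threshold p ~ 1/n).


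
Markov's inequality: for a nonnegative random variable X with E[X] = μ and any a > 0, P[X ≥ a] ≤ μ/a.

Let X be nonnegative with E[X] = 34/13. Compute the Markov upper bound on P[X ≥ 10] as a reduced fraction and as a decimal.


μ = E[X] = 34/13, a = 10.
Markov: P[X ≥ 10] ≤ μ/a = (34/13)/10 = 17/65.
Numerically: ≈ 0.2615.
(Since a = 10 > μ = 2.6154, the bound 17/65 is < 1 and informative.)

P[X ≥ 10] ≤ 17/65 ≈ 0.2615.


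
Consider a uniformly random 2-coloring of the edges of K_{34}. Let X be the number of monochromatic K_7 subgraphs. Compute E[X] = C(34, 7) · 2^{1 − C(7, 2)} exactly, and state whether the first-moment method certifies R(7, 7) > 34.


E[X] = C(34, 7) · 2^{1 − 21} = 5379616 · 2^{−20} = 5379616/1048576.
As a reduced fraction: E[X] = 168113/32768 ≈ 5.13040.
Is E[X] < 1? NO.
Since E[X] ≥ 1, the first-moment bound is inconclusive at n = 34; it does NOT by itself certify R(7, 7) > 34.

E[X] = 168113/32768 ≈ 5.13040; E[X] ≥ 1; first-moment method inconclusive here.


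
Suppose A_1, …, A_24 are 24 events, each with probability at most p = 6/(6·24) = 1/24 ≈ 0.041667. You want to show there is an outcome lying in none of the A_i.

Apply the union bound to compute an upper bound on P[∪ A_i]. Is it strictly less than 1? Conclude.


Union bound: P[∪_{i=1}^{24} A_i] ≤ Σ_i P[A_i] ≤ 24·p = 24·(1/24) = 1.
Numerically: 1 ≈ 1.000000.
Is 1 < 1? NO.
Since the bound 1 is ≥ 1, the union bound is uninformative here; it does NOT by itself certify existence.

24·p = 1 ≈ 1.000000; existence NOT certified by the union bound.


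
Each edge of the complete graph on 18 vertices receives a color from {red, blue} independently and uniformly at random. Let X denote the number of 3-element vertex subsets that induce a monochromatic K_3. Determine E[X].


Let X = Σ_S X_S over the C(18, 3) = 816 subsets S of size 3, where X_S = 1 if the K_3 on S is monochromatic.
For a fixed S, the K_3 on S has C(3, 2) = 3 edges. P[all 3 edges red] = (1/2)^3, and likewise for blue, so P[monochromatic] = 2·(1/2)^3 = 2^{1 − 3} = 1/4.
Summing: E[X] = C(18, 3) · 2^{1 − 3} = 816 · 1/4 = 204.
Numerically: E[X] ≈ 204.00000.

E[X] = C(18,3)·2^(1−C(3,2)) = 204 ≈ 204.00000.


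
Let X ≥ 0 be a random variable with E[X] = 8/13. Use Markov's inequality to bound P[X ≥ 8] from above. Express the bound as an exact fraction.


μ = E[X] = 8/13, a = 8.
Markov: P[X ≥ 8] ≤ μ/a = (8/13)/8 = 1/13.
Numerically: ≈ 0.0769.
(Since a = 8 > μ = 0.6154, the bound 1/13 is < 1 and informative.)

P[X ≥ 8] ≤ 1/13 ≈ 0.0769.


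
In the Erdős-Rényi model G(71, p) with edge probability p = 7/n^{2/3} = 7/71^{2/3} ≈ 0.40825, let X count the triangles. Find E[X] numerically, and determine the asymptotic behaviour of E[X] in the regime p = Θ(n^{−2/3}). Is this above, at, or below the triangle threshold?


Number of potential triangles: C(71, 3) = 57155.
Each occurs with probability p³ ≈ (0.40825)³ ≈ 6.8042055e-02.
By linearity: E[X] = C(71, 3)·p³ ≈ 57155 · 6.8042055e-02 ≈ 3888.94366.
Since α = 2/3 < 1, p = c/n^{2/3} ≫ 1/n is above the triangle threshold p ~ 1/n. Asymptotically E[X] ~ (c³/6)·n^{3(1−α)} = (7³/6)·n^{1} → ∞; triangles are abundant w.h.p.

E[X] ≈ 3888.94366; in regime p = Θ(1/n^{2/3}) E[X] diverges (above the triangle threshold p ~ 1/n).


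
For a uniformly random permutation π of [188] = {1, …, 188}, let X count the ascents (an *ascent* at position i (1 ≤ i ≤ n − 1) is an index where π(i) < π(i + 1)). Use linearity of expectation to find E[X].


Write X = Σ X_I over i = 1, …, 187, with X_I the indicator of one ascent.
There are 187 indicators.
For each fixed i, the pair (π(i), π(i+1)) is a uniformly random ordered pair of distinct values from {1, …, 188}; by symmetry P[π(i) < π(i+1)] = 1/2.
By linearity: E[X] = 187 · (1/2) = (188 − 1) · (1/2) = 187/2 ≈ 93.50000.

E[X] = 187/2 = 93.50000.


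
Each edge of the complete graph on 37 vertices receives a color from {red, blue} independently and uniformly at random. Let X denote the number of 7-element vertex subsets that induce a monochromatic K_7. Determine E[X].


Let X = Σ_S X_S over the C(37, 7) = 10295472 subsets S of size 7, where X_S = 1 if the K_7 on S is monochromatic.
For a fixed S, the K_7 on S has C(7, 2) = 21 edges. P[all 21 edges red] = (1/2)^21, and likewise for blue, so P[monochromatic] = 2·(1/2)^21 = 2^{1 − 21} = 1/1048576.
By linearity: E[X] = C(37, 7) · 2^{1 − 21} = 10295472 · 1/1048576 = 643467/65536.
Numerically: E[X] ≈ 9.818527.

E[X] = C(37,7)·2^(1−C(7,2)) = 643467/65536 ≈ 9.818527.


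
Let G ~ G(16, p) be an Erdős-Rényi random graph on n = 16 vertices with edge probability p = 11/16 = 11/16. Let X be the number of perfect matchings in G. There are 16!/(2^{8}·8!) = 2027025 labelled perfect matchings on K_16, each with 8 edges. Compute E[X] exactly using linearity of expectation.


K_16 has 16!/(2^{8}·8!) = 2027025 labelled perfect matchings.
For each such perfect matching H, let X_H = 1 if all 8 edges of H are present in G. Then P[X_H = 1] = p^{8} = (11/16)^{8} = 214358881/4294967296.
By linearity: E[X] = Σ_H E[X_H] = 2027025 · p^{8} = 2027025 · 214358881/4294967296 = 434510810759025/4294967296.
Numerically: E[X] ≈ 101167.

E[X] = 2027025 · (11/16)^{8} = 434510810759025/4294967296 ≈ 101167.


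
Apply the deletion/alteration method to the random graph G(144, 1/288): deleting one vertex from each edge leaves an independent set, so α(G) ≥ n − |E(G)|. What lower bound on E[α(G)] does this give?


E[|E(G)|] = C(144, 2)·p = 10296 · (1/288) = 143/4.
E[α(G)] ≥ n − E[|E(G)|] = 144 − 143/4 = 433/4.
Numerically: ≈ 108.25000.
(This is only a lower bound; the true E[α(G)] may be larger.)

E[α(G)] ≥ 433/4 ≈ 108.25000.


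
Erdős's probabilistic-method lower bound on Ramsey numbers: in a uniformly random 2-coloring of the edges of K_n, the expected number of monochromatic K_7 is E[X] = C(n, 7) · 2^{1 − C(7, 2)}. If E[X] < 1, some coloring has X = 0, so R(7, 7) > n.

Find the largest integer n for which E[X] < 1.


We need C(n, 7) · 2^{1 − 21} < 1, i.e. C(n, 7) < 2^{21 − 1} = 1048576.
Check values of n near the boundary:
  n = 25: C(25, 7) = 480700; 480700 < 1048576? YES
  n = 26: C(26, 7) = 657800; 657800 < 1048576? YES
  n = 27: C(27, 7) = 888030; 888030 < 1048576? YES
  n = 28: C(28, 7) = 1184040; 1184040 < 1048576? NO
  n = 29: C(29, 7) = 1560780; 1560780 < 1048576? NO
  n = 30: C(30, 7) = 2035800; 2035800 < 1048576? NO
The largest n with C(n, 7) < 1048576 is n = 27 (where E[X] = 444015/524288 ≈ 0.84689). Hence R(7, 7) > 27, i.e. R(7, 7) ≥ 28.

Largest n = 27; hence R(7, 7) > 27.


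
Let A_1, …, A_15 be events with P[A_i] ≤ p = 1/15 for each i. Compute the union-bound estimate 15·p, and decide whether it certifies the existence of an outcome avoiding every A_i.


Union bound: P[∪_{i=1}^{15} A_i] ≤ Σ_i P[A_i] ≤ 15·p = 15·(1/15) = 1.
Numerically: 1 ≈ 1.000000.
Is 1 < 1? NO.
Since the bound 1 is ≥ 1, the union bound is uninformative here; it does NOT by itself certify existence.

15·p = 1 ≈ 1.000000; existence NOT certified by the union bound.


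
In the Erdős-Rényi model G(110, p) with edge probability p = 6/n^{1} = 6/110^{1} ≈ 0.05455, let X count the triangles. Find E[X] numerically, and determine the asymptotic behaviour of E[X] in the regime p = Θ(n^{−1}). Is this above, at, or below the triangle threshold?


Number of potential triangles: C(110, 3) = 215820.
Each occurs with probability p³ ≈ (0.05455)³ ≈ 1.622840e-04.
By linearity: E[X] = C(110, 3)·p³ ≈ 215820 · 1.622840e-04 ≈ 35.0241.
Here α = 1, so p = 6/n is exactly at the triangle threshold p ~ 1/n. Asymptotically E[X] → c³/6 = 6³/6 = 36 ≈ 36.0000, a bounded constant. In this regime the triangle count is asymptotically Poisson(c³/6).

E[X] ≈ 35.0241; in regime p = Θ(1/n^{1}) E[X] stays bounded (at the triangle threshold p ~ 1/n).


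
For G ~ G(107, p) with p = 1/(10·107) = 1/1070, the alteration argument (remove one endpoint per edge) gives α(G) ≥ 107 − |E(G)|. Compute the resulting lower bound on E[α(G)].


E[|E(G)|] = C(107, 2)·p = 5671 · (1/1070) = 53/10.
E[α(G)] ≥ n − E[|E(G)|] = 107 − 53/10 = 1017/10.
Numerically: ≈ 101.7000.
(This is only a lower bound; the true E[α(G)] may be larger.)

E[α(G)] ≥ 1017/10 ≈ 101.7000.


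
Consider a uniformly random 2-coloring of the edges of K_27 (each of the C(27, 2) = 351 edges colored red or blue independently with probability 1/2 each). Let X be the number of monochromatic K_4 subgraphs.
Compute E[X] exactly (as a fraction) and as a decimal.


Let X = Σ_S X_S over the C(27, 4) = 17550 subsets S of size 4, where X_S = 1 if the K_4 on S is monochromatic.
For a fixed S, the K_4 on S has C(4, 2) = 6 edges. P[all 6 edges red] = (1/2)^6, and likewise for blue, so P[monochromatic] = 2·(1/2)^6 = 2^{1 − 6} = 1/32.
By linearity: E[X] = C(27, 4) · 2^{1 − 6} = 17550 · 1/32 = 8775/16.
Numerically: E[X] ≈ 548.438.

E[X] = C(27,4)·2^(1−C(4,2)) = 8775/16 ≈ 548.438.


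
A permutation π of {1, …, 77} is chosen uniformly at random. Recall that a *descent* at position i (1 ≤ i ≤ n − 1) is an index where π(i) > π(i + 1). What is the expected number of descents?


Write X = Σ X_I over i = 1, …, 76, with X_I the indicator of one descent.
There are 76 indicators.
For each fixed i, the pair (π(i), π(i+1)) is a uniformly random ordered pair of distinct values from {1, …, 77}; by symmetry P[π(i) > π(i+1)] = 1/2.
By linearity: E[X] = 76 · (1/2) = (77 − 1) · (1/2) = 38 ≈ 38.000000.

E[X] = 38 = 38.000000.


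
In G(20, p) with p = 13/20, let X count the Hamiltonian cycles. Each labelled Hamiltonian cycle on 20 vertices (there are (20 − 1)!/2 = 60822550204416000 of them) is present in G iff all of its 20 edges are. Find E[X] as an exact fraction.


K_20 has (20 − 1)!/2 = 60822550204416000 labelled Hamiltonian cycles.
For each such Hamiltonian cycle H, let X_H = 1 if all 20 edges of H are present in G. Then P[X_H = 1] = p^{20} = (13/20)^{20} = 19004963774880799438801/104857600000000000000000000.
Summing the indicators: E[X] = Σ_H E[X_H] = 60822550204416000 · p^{20} = 60822550204416000 · 19004963774880799438801/104857600000000000000000000 = 282209561360057334695429506990221/25600000000000000000.
Numerically: E[X] ≈ 1.10238e+13.

E[X] = 60822550204416000 · (13/20)^{20} = 282209561360057334695429506990221/25600000000000000000 ≈ 1.10238e+13.


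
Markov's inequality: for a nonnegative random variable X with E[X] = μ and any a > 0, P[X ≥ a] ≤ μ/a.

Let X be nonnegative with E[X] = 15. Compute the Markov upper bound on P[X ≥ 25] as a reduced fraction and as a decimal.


μ = E[X] = 15, a = 25.
Markov: P[X ≥ 25] ≤ μ/a = (15)/25 = 3/5.
Numerically: ≈ 0.600.
(Since a = 25 > μ = 15.000, the bound 3/5 is < 1 and informative.)

P[X ≥ 25] ≤ 3/5 ≈ 0.600.


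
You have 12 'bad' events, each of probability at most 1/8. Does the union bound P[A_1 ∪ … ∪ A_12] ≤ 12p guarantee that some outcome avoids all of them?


Union bound: P[∪_{i=1}^{12} A_i] ≤ Σ_i P[A_i] ≤ 12·p = 12·(1/8) = 3/2.
Numerically: 3/2 ≈ 1.500.
Is 3/2 < 1? NO.
Since the bound 3/2 is ≥ 1, the union bound is uninformative here; it does NOT by itself certify existence.

12·p = 3/2 ≈ 1.500; existence NOT certified by the union bound.


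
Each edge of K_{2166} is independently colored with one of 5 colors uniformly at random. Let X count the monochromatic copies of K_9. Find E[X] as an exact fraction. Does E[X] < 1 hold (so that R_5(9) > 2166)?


E[X] = C(2166, 9) · 5^{1 − 36} = 2844037944203015677277940 · 5^{−35} = 2844037944203015677277940/2910383045673370361328125.
As a reduced fraction: E[X] = 568807588840603135455588/582076609134674072265625 ≈ 0.97720.
Is E[X] < 1? YES.
Since E[X] < 1, there exists a 5-coloring of K_{2166} with no monochromatic K_9; hence R_5(9) > 2166.

E[X] = 568807588840603135455588/582076609134674072265625 ≈ 0.97720; E[X] < 1, so R_5(9) > 2166.


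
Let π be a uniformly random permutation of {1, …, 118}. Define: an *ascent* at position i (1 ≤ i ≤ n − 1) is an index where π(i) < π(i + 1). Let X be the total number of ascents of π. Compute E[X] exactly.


Write X = Σ X_I over i = 1, …, 117, with X_I the indicator of one ascent.
There are 117 indicators.
For each fixed i, the pair (π(i), π(i+1)) is a uniformly random ordered pair of distinct values from {1, …, 118}; by symmetry P[π(i) < π(i+1)] = 1/2.
By linearity: E[X] = 117 · (1/2) = (118 − 1) · (1/2) = 117/2 ≈ 58.50000.

E[X] = 117/2 = 58.50000.


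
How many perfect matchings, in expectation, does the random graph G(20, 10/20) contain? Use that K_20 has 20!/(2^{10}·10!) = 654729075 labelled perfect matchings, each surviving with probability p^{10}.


K_20 has 20!/(2^{10}·10!) = 654729075 labelled perfect matchings.
For each such perfect matching H, let X_H = 1 if all 10 edges of H are present in G. Then P[X_H = 1] = p^{10} = (1/2)^{10} = 1/1024.
By linearity of expectation: E[X] = Σ_H E[X_H] = 654729075 · p^{10} = 654729075 · 1/1024 = 654729075/1024.
Numerically: E[X] ≈ 6.3938e+05.

E[X] = 654729075 · (1/2)^{10} = 654729075/1024 ≈ 6.3938e+05.


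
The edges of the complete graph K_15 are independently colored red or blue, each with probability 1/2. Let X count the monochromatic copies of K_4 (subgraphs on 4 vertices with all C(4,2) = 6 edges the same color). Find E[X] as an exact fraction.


Let X = Σ_S X_S over the C(15, 4) = 1365 subsets S of size 4, where X_S = 1 if the K_4 on S is monochromatic.
For a fixed S, the K_4 on S has C(4, 2) = 6 edges. P[all 6 edges red] = (1/2)^6, and likewise for blue, so P[monochromatic] = 2·(1/2)^6 = 2^{1 − 6} = 1/32.
By linearity of expectation: E[X] = C(15, 4) · 2^{1 − 6} = 1365 · 1/32 = 1365/32.
Numerically: E[X] ≈ 42.65625.

E[X] = C(15,4)·2^(1−C(4,2)) = 1365/32 ≈ 42.65625.


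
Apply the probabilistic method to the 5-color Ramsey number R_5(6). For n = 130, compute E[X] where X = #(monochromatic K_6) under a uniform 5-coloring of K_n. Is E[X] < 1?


E[X] = C(130, 6) · 5^{1 − 15} = 5963412000 · 5^{−14} = 5963412000/6103515625.
As a reduced fraction: E[X] = 47707296/48828125 ≈ 0.9770454.
Is E[X] < 1? YES.
Since E[X] < 1, there exists a 5-coloring of K_{130} with no monochromatic K_6; hence R_5(6) > 130.

E[X] = 47707296/48828125 ≈ 0.9770454; E[X] < 1, so R_5(6) > 130.


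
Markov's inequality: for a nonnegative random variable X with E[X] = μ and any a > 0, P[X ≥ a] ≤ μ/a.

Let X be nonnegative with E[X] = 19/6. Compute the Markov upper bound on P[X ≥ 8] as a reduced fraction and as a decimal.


μ = E[X] = 19/6, a = 8.
Markov: P[X ≥ 8] ≤ μ/a = (19/6)/8 = 19/48.
Numerically: ≈ 0.39583.
(Since a = 8 > μ = 3.16667, the bound 19/48 is < 1 and informative.)

P[X ≥ 8] ≤ 19/48 ≈ 0.39583.


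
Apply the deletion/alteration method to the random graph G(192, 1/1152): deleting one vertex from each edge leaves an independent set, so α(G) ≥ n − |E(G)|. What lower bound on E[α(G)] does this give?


E[|E(G)|] = C(192, 2)·p = 18336 · (1/1152) = 191/12.
E[α(G)] ≥ n − E[|E(G)|] = 192 − 191/12 = 2113/12.
Numerically: ≈ 176.083.
(This is only a lower bound; the true E[α(G)] may be larger.)

E[α(G)] ≥ 2113/12 ≈ 176.083.


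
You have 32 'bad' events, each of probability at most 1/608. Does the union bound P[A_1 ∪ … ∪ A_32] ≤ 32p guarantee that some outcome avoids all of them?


Union bound: P[∪_{i=1}^{32} A_i] ≤ Σ_i P[A_i] ≤ 32·p = 32·(1/608) = 1/19.
Numerically: 1/19 ≈ 0.0526.
Is 1/19 < 1? YES.
Since P[∪ A_i] ≤ 1/19 < 1, the complement has P[∩ A_i^c] ≥ 1 − 1/19 = 18/19 > 0, so some outcome avoids every A_i.

32·p = 1/19 ≈ 0.0526; existence CERTIFIED by the union bound.


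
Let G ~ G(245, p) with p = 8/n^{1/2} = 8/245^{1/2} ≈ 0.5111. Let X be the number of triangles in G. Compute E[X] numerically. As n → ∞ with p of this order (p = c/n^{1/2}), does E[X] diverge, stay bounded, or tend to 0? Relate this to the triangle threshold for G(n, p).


Number of potential triangles: C(245, 3) = 2421090.
Each occurs with probability p³ ≈ (0.5111)³ ≈ 1.3351216e-01.
By linearity: E[X] = C(245, 3)·p³ ≈ 2421090 · 1.3351216e-01 ≈ 323244.96462.
Since α = 1/2 < 1, p = c/n^{1/2} ≫ 1/n is above the triangle threshold p ~ 1/n. Asymptotically E[X] ~ (c³/6)·n^{3(1−α)} = (8³/6)·n^{1.5} → ∞; triangles are abundant w.h.p.

E[X] ≈ 323244.96462; in regime p = Θ(1/n^{1/2}) E[X] diverges (above the triangle threshold p ~ 1/n).


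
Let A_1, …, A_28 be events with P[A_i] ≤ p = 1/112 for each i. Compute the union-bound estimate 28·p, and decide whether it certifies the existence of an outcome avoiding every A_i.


Union bound: P[∪_{i=1}^{28} A_i] ≤ Σ_i P[A_i] ≤ 28·p = 28·(1/112) = 1/4.
Numerically: 1/4 ≈ 0.250000.
Is 1/4 < 1? YES.
Since P[∪ A_i] ≤ 1/4 < 1, the complement has P[∩ A_i^c] ≥ 1 − 1/4 = 3/4 > 0, so some outcome avoids every A_i.

28·p = 1/4 ≈ 0.250000; existence CERTIFIED by the union bound.


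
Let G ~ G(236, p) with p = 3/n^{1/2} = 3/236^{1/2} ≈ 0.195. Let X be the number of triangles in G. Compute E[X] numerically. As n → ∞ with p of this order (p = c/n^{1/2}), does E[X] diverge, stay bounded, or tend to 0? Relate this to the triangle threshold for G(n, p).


Number of potential triangles: C(236, 3) = 2162940.
Each occurs with probability p³ ≈ (0.195)³ ≈ 7.44725e-03.
By linearity: E[X] = C(236, 3)·p³ ≈ 2162940 · 7.44725e-03 ≈ 16107.948.
Since α = 1/2 < 1, p = c/n^{1/2} ≫ 1/n is above the triangle threshold p ~ 1/n. Asymptotically E[X] ~ (c³/6)·n^{3(1−α)} = (3³/6)·n^{1.5} → ∞; triangles are abundant w.h.p.

E[X] ≈ 16107.948; in regime p = Θ(1/n^{1/2}) E[X] diverges (above the triangle threshold p ~ 1/n).


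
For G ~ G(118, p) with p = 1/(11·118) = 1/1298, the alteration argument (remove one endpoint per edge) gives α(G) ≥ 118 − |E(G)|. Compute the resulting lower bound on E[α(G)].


E[|E(G)|] = C(118, 2)·p = 6903 · (1/1298) = 117/22.
E[α(G)] ≥ n − E[|E(G)|] = 118 − 117/22 = 2479/22.
Numerically: ≈ 112.681818.
(This is only a lower bound; the true E[α(G)] may be larger.)

E[α(G)] ≥ 2479/22 ≈ 112.681818.


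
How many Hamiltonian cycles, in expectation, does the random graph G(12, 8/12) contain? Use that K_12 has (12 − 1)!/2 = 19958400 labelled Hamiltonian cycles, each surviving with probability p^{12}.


K_12 has (12 − 1)!/2 = 19958400 labelled Hamiltonian cycles.
For each such Hamiltonian cycle H, let X_H = 1 if all 12 edges of H are present in G. Then P[X_H = 1] = p^{12} = (2/3)^{12} = 4096/531441.
By linearity: E[X] = Σ_H E[X_H] = 19958400 · p^{12} = 19958400 · 4096/531441 = 1009254400/6561.
Numerically: E[X] ≈ 1.5383e+05.

E[X] = 19958400 · (2/3)^{12} = 1009254400/6561 ≈ 1.5383e+05.


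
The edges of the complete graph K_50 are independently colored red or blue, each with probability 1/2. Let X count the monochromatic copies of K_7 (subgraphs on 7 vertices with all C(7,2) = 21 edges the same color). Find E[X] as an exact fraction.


Let X = Σ_S X_S over the C(50, 7) = 99884400 subsets S of size 7, where X_S = 1 if the K_7 on S is monochromatic.
For a fixed S, the K_7 on S has C(7, 2) = 21 edges. P[all 21 edges red] = (1/2)^21, and likewise for blue, so P[monochromatic] = 2·(1/2)^21 = 2^{1 − 21} = 1/1048576.
Summing: E[X] = C(50, 7) · 2^{1 − 21} = 99884400 · 1/1048576 = 6242775/65536.
Numerically: E[X] ≈ 95.257187.

E[X] = C(50,7)·2^(1−C(7,2)) = 6242775/65536 ≈ 95.257187.


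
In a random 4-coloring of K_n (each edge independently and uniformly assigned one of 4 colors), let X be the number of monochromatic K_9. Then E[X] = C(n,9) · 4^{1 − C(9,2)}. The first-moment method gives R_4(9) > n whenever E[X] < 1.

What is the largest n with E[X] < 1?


We need C(n, 9) · 4^{1 − 36} < 1, i.e. C(n, 9) < 4^{36 − 1} = 1180591620717411303424.
Check values of n near the boundary:
  n = 912: C(912, 9) = 1156095740032081475120; 1156095740032081475120 < 1180591620717411303424? YES
  n = 913: C(913, 9) = 1167605542753639808390; 1167605542753639808390 < 1180591620717411303424? YES
  n = 914: C(914, 9) = 1179217089587653905932; 1179217089587653905932 < 1180591620717411303424? YES
  n = 915: C(915, 9) = 1190931166636537885130; 1190931166636537885130 < 1180591620717411303424? NO
The largest n with C(n, 9) < 1180591620717411303424 is n = 914 (where E[X] = 294804272396913476483/295147905179352825856 ≈ 0.99884). Hence R_4(9) > 914, i.e. R_4(9) ≥ 915.

Largest n = 914; hence R_4(9) > 914.


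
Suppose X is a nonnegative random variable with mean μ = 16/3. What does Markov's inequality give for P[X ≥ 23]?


μ = E[X] = 16/3, a = 23.
Markov: P[X ≥ 23] ≤ μ/a = (16/3)/23 = 16/69.
Numerically: ≈ 0.231884.
(Since a = 23 > μ = 5.333333, the bound 16/69 is < 1 and informative.)

P[X ≥ 23] ≤ 16/69 ≈ 0.231884.


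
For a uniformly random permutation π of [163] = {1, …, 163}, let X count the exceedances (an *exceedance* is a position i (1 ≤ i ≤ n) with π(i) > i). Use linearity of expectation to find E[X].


Write X = Σ_{i=1}^{163} X_i, where X_i = 1_{π(i) > i}.
For each fixed i, π(i) is uniform over {1, …, 163} (marginal of a uniform permutation), so P[π(i) > i] = (n − i)/n. Summing: Σ_{i=1}^{163} (n − i)/n = (0 + 1 + … + 162)/163 = 163(163 − 1)/(2·163) = (163 − 1)/2.
Hence E[X] = Σ_{i=1}^{163} (163 − i)/163 = 81 ≈ 81.00000.

E[X] = 81 = 81.00000.


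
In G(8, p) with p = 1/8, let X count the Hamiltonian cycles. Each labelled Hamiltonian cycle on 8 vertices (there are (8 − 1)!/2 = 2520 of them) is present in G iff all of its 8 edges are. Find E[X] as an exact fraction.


K_8 has (8 − 1)!/2 = 2520 labelled Hamiltonian cycles.
For each such Hamiltonian cycle H, let X_H = 1 if all 8 edges of H are present in G. Then P[X_H = 1] = p^{8} = (1/8)^{8} = 1/16777216.
By linearity: E[X] = Σ_H E[X_H] = 2520 · p^{8} = 2520 · 1/16777216 = 315/2097152.
Numerically: E[X] ≈ 0.00015.

E[X] = 2520 · (1/8)^{8} = 315/2097152 ≈ 0.00015.


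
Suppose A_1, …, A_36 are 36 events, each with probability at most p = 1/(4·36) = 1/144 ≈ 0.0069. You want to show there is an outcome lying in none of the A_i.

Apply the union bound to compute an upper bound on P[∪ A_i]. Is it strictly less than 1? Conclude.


Union bound: P[∪_{i=1}^{36} A_i] ≤ Σ_i P[A_i] ≤ 36·p = 36·(1/144) = 1/4.
Numerically: 1/4 ≈ 0.2500.
Is 1/4 < 1? YES.
Since P[∪ A_i] ≤ 1/4 < 1, the complement has P[∩ A_i^c] ≥ 1 − 1/4 = 3/4 > 0, so some outcome avoids every A_i.

36·p = 1/4 ≈ 0.2500; existence CERTIFIED by the union bound.


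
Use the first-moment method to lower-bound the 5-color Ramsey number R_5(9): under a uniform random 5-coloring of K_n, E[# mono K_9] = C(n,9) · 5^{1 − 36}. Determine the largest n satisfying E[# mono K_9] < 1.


We need C(n, 9) · 5^{1 − 36} < 1, i.e. C(n, 9) < 5^{36 − 1} = 2910383045673370361328125.
Check values of n near the boundary:
  n = 2168: C(2168, 9) = 2867804175977929537095120; 2867804175977929537095120 < 2910383045673370361328125? YES
  n = 2169: C(2169, 9) = 2879753360044504243499683; 2879753360044504243499683 < 2910383045673370361328125? YES
  n = 2170: C(2170, 9) = 2891746779868845075610510; 2891746779868845075610510 < 2910383045673370361328125? YES
  n = 2171: C(2171, 9) = 2903784578674959601827205; 2903784578674959601827205 < 2910383045673370361328125? YES
  n = 2172: C(2172, 9) = 2915866900084148060642020; 2915866900084148060642020 < 2910383045673370361328125? NO
The largest n with C(n, 9) < 2910383045673370361328125 is n = 2171 (where E[X] = 580756915734991920365441/582076609134674072265625 ≈ 0.997733). Hence R_5(9) > 2171, i.e. R_5(9) ≥ 2172.

Largest n = 2171; hence R_5(9) > 2171.


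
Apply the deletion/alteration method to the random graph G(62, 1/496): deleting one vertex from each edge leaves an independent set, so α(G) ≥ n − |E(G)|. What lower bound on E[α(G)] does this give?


E[|E(G)|] = C(62, 2)·p = 1891 · (1/496) = 61/16.
E[α(G)] ≥ n − E[|E(G)|] = 62 − 61/16 = 931/16.
Numerically: ≈ 58.187500.
(This is only a lower bound; the true E[α(G)] may be larger.)

E[α(G)] ≥ 931/16 ≈ 58.187500.


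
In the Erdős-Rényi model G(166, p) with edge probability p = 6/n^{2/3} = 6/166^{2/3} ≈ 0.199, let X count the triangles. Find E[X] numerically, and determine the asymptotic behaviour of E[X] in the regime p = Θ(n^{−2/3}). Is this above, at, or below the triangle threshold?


Number of potential triangles: C(166, 3) = 748660.
Each occurs with probability p³ ≈ (0.199)³ ≈ 7.83858e-03.
By linearity: E[X] = C(166, 3)·p³ ≈ 748660 · 7.83858e-03 ≈ 5868.434.
Since α = 2/3 < 1, p = c/n^{2/3} ≫ 1/n is above the triangle threshold p ~ 1/n. Asymptotically E[X] ~ (c³/6)·n^{3(1−α)} = (6³/6)·n^{1} → ∞; triangles are abundant w.h.p.

E[X] ≈ 5868.434; in regime p = Θ(1/n^{2/3}) E[X] diverges (above the triangle threshold p ~ 1/n).


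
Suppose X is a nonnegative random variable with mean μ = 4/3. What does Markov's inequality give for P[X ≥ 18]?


μ = E[X] = 4/3, a = 18.
Markov: P[X ≥ 18] ≤ μ/a = (4/3)/18 = 2/27.
Numerically: ≈ 0.07407.
(Since a = 18 > μ = 1.33333, the bound 2/27 is < 1 and informative.)

P[X ≥ 18] ≤ 2/27 ≈ 0.07407.


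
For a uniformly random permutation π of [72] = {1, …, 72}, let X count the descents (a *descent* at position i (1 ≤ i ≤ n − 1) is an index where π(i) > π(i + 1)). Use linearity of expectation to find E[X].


Write X = Σ X_I over i = 1, …, 71, with X_I the indicator of one descent.
There are 71 indicators.
For each fixed i, the pair (π(i), π(i+1)) is a uniformly random ordered pair of distinct values from {1, …, 72}; by symmetry P[π(i) > π(i+1)] = 1/2.
By linearity: E[X] = 71 · (1/2) = (72 − 1) · (1/2) = 71/2 ≈ 35.500.

E[X] = 71/2 = 35.500.


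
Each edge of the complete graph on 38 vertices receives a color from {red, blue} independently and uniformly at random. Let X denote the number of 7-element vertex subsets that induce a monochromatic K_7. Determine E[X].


Let X = Σ_S X_S over the C(38, 7) = 12620256 subsets S of size 7, where X_S = 1 if the K_7 on S is monochromatic.
For a fixed S, the K_7 on S has C(7, 2) = 21 edges. P[all 21 edges red] = (1/2)^21, and likewise for blue, so P[monochromatic] = 2·(1/2)^21 = 2^{1 − 21} = 1/1048576.
By linearity of expectation: E[X] = C(38, 7) · 2^{1 − 21} = 12620256 · 1/1048576 = 394383/32768.
Numerically: E[X] ≈ 12.035614.

E[X] = C(38,7)·2^(1−C(7,2)) = 394383/32768 ≈ 12.035614.


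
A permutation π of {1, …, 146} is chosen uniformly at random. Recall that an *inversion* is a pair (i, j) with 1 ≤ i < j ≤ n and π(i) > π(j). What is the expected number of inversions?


Write X = Σ X_I over the C(146, 2) = 10585 pairs i < j, with X_I the indicator of one inversion.
There are 10585 indicators.
For each fixed pair i < j, the values π(i) and π(j) are two distinct elements of {1, …, 146} in uniformly random order; by symmetry P[π(i) > π(j)] = 1/2.
By linearity: E[X] = 10585 · (1/2) = C(146, 2) · (1/2) = 10585/2 = 10585/2 ≈ 5292.500000.

E[X] = 10585/2 = 5292.500000.


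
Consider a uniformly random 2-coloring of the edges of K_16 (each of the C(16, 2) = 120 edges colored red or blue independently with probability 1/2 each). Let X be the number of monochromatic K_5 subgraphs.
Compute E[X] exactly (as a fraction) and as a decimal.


Let X = Σ_S X_S over the C(16, 5) = 4368 subsets S of size 5, where X_S = 1 if the K_5 on S is monochromatic.
For a fixed S, the K_5 on S has C(5, 2) = 10 edges. P[all 10 edges red] = (1/2)^10, and likewise for blue, so P[monochromatic] = 2·(1/2)^10 = 2^{1 − 10} = 1/512.
By linearity: E[X] = C(16, 5) · 2^{1 − 10} = 4368 · 1/512 = 273/32.
Numerically: E[X] ≈ 8.531250.

E[X] = C(16,5)·2^(1−C(5,2)) = 273/32 ≈ 8.531250.


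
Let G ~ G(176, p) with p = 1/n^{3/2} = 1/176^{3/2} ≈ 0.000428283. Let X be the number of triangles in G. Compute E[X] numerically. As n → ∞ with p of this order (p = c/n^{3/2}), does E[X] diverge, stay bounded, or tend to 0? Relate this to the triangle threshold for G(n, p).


Number of potential triangles: C(176, 3) = 893200.
Each occurs with probability p³ ≈ (0.000428283)³ ≈ 7.85584661e-11.
By linearity: E[X] = C(176, 3)·p³ ≈ 893200 · 7.85584661e-11 ≈ 0.000070.
Since α = 3/2 > 1, p = c/n^{3/2} = o(1/n) is below the triangle threshold p ~ 1/n. Asymptotically E[X] ~ (c³/6)·n^{3(1−α)} = (1³/6)·n^{-1.5} → 0, so by Markov's inequality G has no triangles w.h.p.

E[X] ≈ 0.000070; in regime p = Θ(1/n^{3/2}) E[X] tends to 0 (below the triangle threshold p ~ 1/n).


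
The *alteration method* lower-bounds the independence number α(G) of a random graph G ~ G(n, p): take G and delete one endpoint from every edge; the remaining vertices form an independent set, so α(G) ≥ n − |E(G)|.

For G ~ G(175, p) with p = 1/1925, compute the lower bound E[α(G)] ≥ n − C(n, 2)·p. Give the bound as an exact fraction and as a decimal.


E[|E(G)|] = C(175, 2)·p = 15225 · (1/1925) = 87/11.
E[α(G)] ≥ n − E[|E(G)|] = 175 − 87/11 = 1838/11.
Numerically: ≈ 167.09091.
(This is only a lower bound; the true E[α(G)] may be larger.)

E[α(G)] ≥ 1838/11 ≈ 167.09091.


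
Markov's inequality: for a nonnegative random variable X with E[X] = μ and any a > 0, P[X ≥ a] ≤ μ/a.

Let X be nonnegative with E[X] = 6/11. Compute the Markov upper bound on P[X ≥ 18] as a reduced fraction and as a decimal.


μ = E[X] = 6/11, a = 18.
Markov: P[X ≥ 18] ≤ μ/a = (6/11)/18 = 1/33.
Numerically: ≈ 0.030303.
(Since a = 18 > μ = 0.545455, the bound 1/33 is < 1 and informative.)

P[X ≥ 18] ≤ 1/33 ≈ 0.030303.


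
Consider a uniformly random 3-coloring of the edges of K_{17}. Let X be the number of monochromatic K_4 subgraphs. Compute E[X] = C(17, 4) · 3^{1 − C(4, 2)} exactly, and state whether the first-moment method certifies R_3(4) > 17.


E[X] = C(17, 4) · 3^{1 − 6} = 2380 · 3^{−5} = 2380/243.
As a reduced fraction: E[X] = 2380/243 ≈ 9.794.
Is E[X] < 1? NO.
Since E[X] ≥ 1, the first-moment bound is inconclusive at n = 17; it does NOT by itself certify R_3(4) > 17.

E[X] = 2380/243 ≈ 9.794; E[X] ≥ 1; first-moment method inconclusive here.


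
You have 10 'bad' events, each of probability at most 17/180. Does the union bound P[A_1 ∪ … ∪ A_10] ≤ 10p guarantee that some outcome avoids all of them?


Union bound: P[∪_{i=1}^{10} A_i] ≤ Σ_i P[A_i] ≤ 10·p = 10·(17/180) = 17/18.
Numerically: 17/18 ≈ 0.9444.
Is 17/18 < 1? YES.
Since P[∪ A_i] ≤ 17/18 < 1, the complement has P[∩ A_i^c] ≥ 1 − 17/18 = 1/18 > 0, so some outcome avoids every A_i.

10·p = 17/18 ≈ 0.9444; existence CERTIFIED by the union bound.


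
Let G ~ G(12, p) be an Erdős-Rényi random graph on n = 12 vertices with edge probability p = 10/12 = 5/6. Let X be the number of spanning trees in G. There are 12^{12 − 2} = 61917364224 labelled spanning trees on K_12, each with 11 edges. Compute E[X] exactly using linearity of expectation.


K_12 has 12^{12 − 2} = 61917364224 labelled spanning trees.
For each such spanning tree H, let X_H = 1 if all 11 edges of H are present in G. Then P[X_H = 1] = p^{11} = (5/6)^{11} = 48828125/362797056.
By linearity of expectation: E[X] = Σ_H E[X_H] = 61917364224 · p^{11} = 61917364224 · 48828125/362797056 = 25000000000/3.
Numerically: E[X] ≈ 8.333e+09.

E[X] = 61917364224 · (5/6)^{11} = 25000000000/3 ≈ 8.333e+09.


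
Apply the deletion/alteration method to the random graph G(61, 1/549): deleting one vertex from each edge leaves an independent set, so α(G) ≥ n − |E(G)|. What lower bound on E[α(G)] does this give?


E[|E(G)|] = C(61, 2)·p = 1830 · (1/549) = 10/3.
E[α(G)] ≥ n − E[|E(G)|] = 61 − 10/3 = 173/3.
Numerically: ≈ 57.667.
(This is only a lower bound; the true E[α(G)] may be larger.)

E[α(G)] ≥ 173/3 ≈ 57.667.


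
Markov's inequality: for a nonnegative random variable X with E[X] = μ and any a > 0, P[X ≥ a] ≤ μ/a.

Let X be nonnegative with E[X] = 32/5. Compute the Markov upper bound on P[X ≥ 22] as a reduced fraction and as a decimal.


μ = E[X] = 32/5, a = 22.
Markov: P[X ≥ 22] ≤ μ/a = (32/5)/22 = 16/55.
Numerically: ≈ 0.290909.
(Since a = 22 > μ = 6.400000, the bound 16/55 is < 1 and informative.)

P[X ≥ 22] ≤ 16/55 ≈ 0.290909.
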